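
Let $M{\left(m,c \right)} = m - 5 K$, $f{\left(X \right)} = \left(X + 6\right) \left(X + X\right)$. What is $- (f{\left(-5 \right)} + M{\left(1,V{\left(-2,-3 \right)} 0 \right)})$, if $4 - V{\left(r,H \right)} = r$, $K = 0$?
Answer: $9$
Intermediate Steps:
$V{\left(r,H \right)} = 4 - r$
$f{\left(X \right)} = 2 X \left(6 + X\right)$ ($f{\left(X \right)} = \left(6 + X\right) 2 X = 2 X \left(6 + X\right)$)
$M{\left(m,c \right)} = m$ ($M{\left(m,c \right)} = m - 0 = m + 0 = m$)
$- (f{\left(-5 \right)} + M{\left(1,V{\left(-2,-3 \right)} 0 \right)}) = - (2 \left(-5\right) \left(6 - 5\right) + 1) = - (2 \left(-5\right) 1 + 1) = - (-10 + 1) = \left(-1\right) \left(-9\right) = 9$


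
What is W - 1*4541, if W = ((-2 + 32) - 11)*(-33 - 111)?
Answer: -7277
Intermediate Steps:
W = -2736 (W = (30 - 11)*(-144) = 19*(-144) = -2736)
W - 1*4541 = -2736 - 1*4541 = -2736 - 4541 = -7277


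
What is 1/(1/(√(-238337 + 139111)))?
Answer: I*√99226 ≈ 315.0*I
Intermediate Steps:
1/(1/(√(-238337 + 139111))) = 1/(1/(√(-99226))) = 1/(1/(I*√99226)) = 1/(-I*√99226/99226) = I*√99226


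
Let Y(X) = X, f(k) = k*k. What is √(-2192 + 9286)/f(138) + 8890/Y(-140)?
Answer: -127/2 + √7094/19044 ≈ -63.496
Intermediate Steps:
f(k) = k²
√(-2192 + 9286)/f(138) + 8890/Y(-140) = √(-2192 + 9286)/(138²) + 8890/(-140) = √7094/19044 + 8890*(-1/140) = √7094*(1/19044) - 127/2 = √7094/19044 - 127/2 = -127/2 + √7094/19044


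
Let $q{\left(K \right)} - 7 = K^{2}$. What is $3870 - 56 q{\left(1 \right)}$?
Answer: $3422$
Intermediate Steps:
$q{\left(K \right)} = 7 + K^{2}$
$3870 - 56 q{\left(1 \right)} = 3870 - 56 \left(7 + 1^{2}\right) = 3870 - 56 \left(7 + 1\right) = 3870 - 56 \cdot 8 = 3870 - 448 = 3422$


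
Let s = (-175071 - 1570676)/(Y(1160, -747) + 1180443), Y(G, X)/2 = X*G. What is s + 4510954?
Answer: 2492741393285/552597 ≈ 4.5110e+6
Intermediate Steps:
Y(G, X) = 2*G*X (Y(G, X) = 2*(X*G) = 2*(G*X) = 2*G*X)
s = 1745747/552597 (s = (-175071 - 1570676)/(2*1160*(-747) + 1180443) = -1745747/(-1733040 + 1180443) = -1745747/(-552597) = -1745747*(-1/552597) = 1745747/552597 ≈ 3.1592)
s + 4510954 = 1745747/552597 + 4510954 = 2492741393285/552597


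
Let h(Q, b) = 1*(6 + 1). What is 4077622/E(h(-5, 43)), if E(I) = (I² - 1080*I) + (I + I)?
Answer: -4077622/7497 ≈ -543.90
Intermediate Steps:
h(Q, b) = 7 (h(Q, b) = 1*7 = 7)
E(I) = I² - 1078*I (E(I) = (I² - 1080*I) + 2*I = I² - 1078*I)
4077622/E(h(-5, 43)) = 4077622/((7*(-1078 + 7))) = 4077622/((7*(-1071))) = 4077622/(-7497) = 4077622*(-1/7497) = -4077622/7497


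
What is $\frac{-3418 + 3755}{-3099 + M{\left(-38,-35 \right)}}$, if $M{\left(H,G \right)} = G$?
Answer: $- \frac{337}{3134} \approx -0.10753$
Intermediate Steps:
$\frac{-3418 + 3755}{-3099 + M{\left(-38,-35 \right)}} = \frac{-3418 + 3755}{-3099 - 35} = \frac{337}{-3134} = 337 \left(- \frac{1}{3134}\right) = - \frac{337}{3134}$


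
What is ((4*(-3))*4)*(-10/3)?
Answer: 160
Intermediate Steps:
((4*(-3))*4)*(-10/3) = (-12*4)*(-10*⅓) = -48*(-10/3) = 160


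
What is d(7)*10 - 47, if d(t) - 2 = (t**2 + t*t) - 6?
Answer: 893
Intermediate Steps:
d(t) = -4 + 2*t**2 (d(t) = 2 + ((t**2 + t*t) - 6) = 2 + ((t**2 + t**2) - 6) = 2 + (2*t**2 - 6) = 2 + (-6 + 2*t**2) = -4 + 2*t**2)
d(7)*10 - 47 = (-4 + 2*7**2)*10 - 47 = (-4 + 2*49)*10 - 47 = (-4 + 98)*10 - 47 = 94*10 - 47 = 940 - 47 = 893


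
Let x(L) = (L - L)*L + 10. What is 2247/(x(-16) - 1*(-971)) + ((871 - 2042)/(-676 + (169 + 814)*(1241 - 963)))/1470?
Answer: 100046064341/43678377540 ≈ 2.2905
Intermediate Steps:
x(L) = 10 (x(L) = 0*L + 10 = 0 + 10 = 10)
2247/(x(-16) - 1*(-971)) + ((871 - 2042)/(-676 + (169 + 814)*(1241 - 963)))/1470 = 2247/(10 - 1*(-971)) + ((871 - 2042)/(-676 + (169 + 814)*(1241 - 963)))/1470 = 2247/(10 + 971) - 1171/(-676 + 983*278)*(1/1470) = 2247/981 - 1171/(-676 + 273274)*(1/1470) = 2247*(1/981) - 1171/272598*(1/1470) = 749/327 - 1171*1/272598*(1/1470) = 749/327 - 1171/272598*1/1470 = 749/327 - 1171/400719060 = 100046064341/43678377540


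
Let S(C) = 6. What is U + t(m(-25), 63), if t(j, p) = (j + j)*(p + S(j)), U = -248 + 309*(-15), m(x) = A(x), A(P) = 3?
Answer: -4469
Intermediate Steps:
m(x) = 3
U = -4883 (U = -248 - 4635 = -4883)
t(j, p) = 2*j*(6 + p) (t(j, p) = (j + j)*(p + 6) = (2*j)*(6 + p) = 2*j*(6 + p))
U + t(m(-25), 63) = -4883 + 2*3*(6 + 63) = -4883 + 2*3*69 = -4883 + 414 = -4469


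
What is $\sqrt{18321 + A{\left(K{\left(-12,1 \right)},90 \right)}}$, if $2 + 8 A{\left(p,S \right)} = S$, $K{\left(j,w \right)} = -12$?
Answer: $2 \sqrt{4583} \approx 135.4$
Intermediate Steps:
$A{\left(p,S \right)} = - \frac{1}{4} + \frac{S}{8}$
$\sqrt{18321 + A{\left(K{\left(-12,1 \right)},90 \right)}} = \sqrt{18321 + \left(- \frac{1}{4} + \frac{1}{8} \cdot 90\right)} = \sqrt{18321 + \left(- \frac{1}{4} + \frac{45}{4}\right)} = \sqrt{18321 + 11} = \sqrt{18332} = 2 \sqrt{4583}$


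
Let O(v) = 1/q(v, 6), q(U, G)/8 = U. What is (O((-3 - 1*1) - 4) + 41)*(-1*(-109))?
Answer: 285907/64 ≈ 4467.3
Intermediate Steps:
q(U, G) = 8*U
O(v) = 1/(8*v)
(O((-3 - 1*1) - 4) + 41)*(-1*(-109)) = (1/(8*((-3 - 1*1) - 4)) + 41)*(-1*(-109)) = (1/(8*((-3 - 1) - 4)) + 41)*109 = (1/(8*(-4 - 4)) + 41)*109 = ((1/8)/(-8) + 41)*109 = ((1/8)*(-1/8) + 41)*109 = (-1/64 + 41)*109 = (2623/64)*109 = 285907/64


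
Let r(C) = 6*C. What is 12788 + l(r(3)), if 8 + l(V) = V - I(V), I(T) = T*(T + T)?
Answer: 12150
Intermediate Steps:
I(T) = 2*T² (I(T) = T*(2*T) = 2*T²)
l(V) = -8 + V - 2*V² (l(V) = -8 + (V - 2*V²) = -8 + V - 2*V²)
12788 + l(r(3)) = 12788 + (-8 + 6*3 - 2*(6*3)²) = 12788 + (-8 + 18 - 2*18²) = 12788 + (-8 + 18 - 2*324) = 12788 + (-8 + 18 - 648) = 12788 - 638 = 12150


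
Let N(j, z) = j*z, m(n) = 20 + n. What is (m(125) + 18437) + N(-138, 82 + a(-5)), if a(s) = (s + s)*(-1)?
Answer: 5886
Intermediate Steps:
a(s) = -2*s (a(s) = (2*s)*(-1) = -2*s)
(m(125) + 18437) + N(-138, 82 + a(-5)) = ((20 + 125) + 18437) - 138*(82 - 2*(-5)) = (145 + 18437) - 138*(82 + 10) = 18582 - 138*92 = 18582 - 12696 = 5886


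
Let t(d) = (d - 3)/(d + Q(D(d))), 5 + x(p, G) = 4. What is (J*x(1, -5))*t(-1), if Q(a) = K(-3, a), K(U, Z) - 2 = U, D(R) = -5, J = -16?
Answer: 32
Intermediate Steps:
x(p, G) = -1 (x(p, G) = -5 + 4 = -1)
K(U, Z) = 2 + U
Q(a) = -1 (Q(a) = 2 - 3 = -1)
t(d) = (-3 + d)/(-1 + d) (t(d) = (d - 3)/(d - 1) = (-3 + d)/(-1 + d))
(J*x(1, -5))*t(-1) = (-16*(-1))*((-3 - 1)/(-1 - 1)) = 16*(-4/(-2)) = 16*(-1/2*(-4)) = 16*2 = 32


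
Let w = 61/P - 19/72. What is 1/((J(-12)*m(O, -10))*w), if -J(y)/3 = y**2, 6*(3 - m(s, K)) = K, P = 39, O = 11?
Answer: -13/34076 ≈ -0.00038150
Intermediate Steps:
m(s, K) = 3 - K/6
w = 1217/936 (w = 61/39 - 19/72 = 1217/936 ≈ 1.3002)
J(y) = -3*y**2
1/((J(-12)*m(O, -10))*w) = 1/(((-3*(-12)**2)*(3 - 1/6*(-10)))*(1217/936)) = 1/(((-3*144)*(3 + 5/3))*(1217/936)) = 1/(-432*14/3*(1217/936)) = 1/(-2016*1217/936) = 1/(-34076/13) = -13/34076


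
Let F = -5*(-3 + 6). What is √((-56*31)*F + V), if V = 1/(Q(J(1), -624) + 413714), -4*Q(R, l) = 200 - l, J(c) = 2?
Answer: √1113137518180017/206754 ≈ 161.37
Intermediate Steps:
Q(R, l) = -50 + l/4 (Q(R, l) = -(200 - l)/4 = -50 + l/4)
V = 1/413508 (V = 1/((-50 + (¼)*(-624)) + 413714) = 1/((-50 - 156) + 413714) = 1/(-206 + 413714) = 1/413508 ≈ 2.4183e-6)
F = -15 (F = -5*3 = -15)
√((-56*31)*F + V) = √(-56*31*(-15) + 1/413508) = √(-1736*(-15) + 1/413508) = √(26040 + 1/413508) = √(10767748321/413508) = √1113137518180017/206754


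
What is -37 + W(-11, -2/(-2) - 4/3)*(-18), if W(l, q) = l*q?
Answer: -103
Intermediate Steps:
-37 + W(-11, -2/(-2) - 4/3)*(-18) = -37 - 11*(-2/(-2) - 4/3)*(-18) = -37 - 11*(-2*(-½) - 4*⅓)*(-18) = -37 - 11*(1 - 4/3)*(-18) = -37 - 11*(-⅓)*(-18) = -37 + (11/3)*(-18) = -37 - 66 = -103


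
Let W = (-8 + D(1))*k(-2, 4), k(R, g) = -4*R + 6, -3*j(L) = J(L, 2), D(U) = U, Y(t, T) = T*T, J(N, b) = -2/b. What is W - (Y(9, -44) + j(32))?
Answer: -6103/3 ≈ -2034.3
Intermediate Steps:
Y(t, T) = T²
j(L) = ⅓ (j(L) = -(-2)/(3*2) = -⅓*(-1) = ⅓)
k(R, g) = 6 - 4*R
W = -98 (W = (-8 + 1)*(6 - 4*(-2)) = -7*(6 + 8) = -7*14 = -98)
W - (Y(9, -44) + j(32)) = -98 - ((-44)² + ⅓) = -98 - (1936 + ⅓) = -98 - 1*5809/3 = -98 - 5809/3 = -6103/3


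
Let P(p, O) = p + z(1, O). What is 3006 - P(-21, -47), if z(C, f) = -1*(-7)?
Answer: 3020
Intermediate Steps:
z(C, f) = 7
P(p, O) = 7 + p (P(p, O) = p + 7 = 7 + p)
3006 - P(-21, -47) = 3006 - (7 - 21) = 3006 - 1*(-14) = 3006 + 14 = 3020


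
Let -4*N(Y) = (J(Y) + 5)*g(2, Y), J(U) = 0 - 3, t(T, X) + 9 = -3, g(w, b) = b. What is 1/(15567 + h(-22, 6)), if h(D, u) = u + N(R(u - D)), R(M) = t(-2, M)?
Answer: 1/15579 ≈ 6.4189e-5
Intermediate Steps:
t(T, X) = -12 (t(T, X) = -9 - 3 = -12)
R(M) = -12
J(U) = -3
N(Y) = -Y/2 (N(Y) = -(-3 + 5)*Y/4 = -Y/2)
h(D, u) = 6 + u (h(D, u) = u - ½*(-12) = u + 6 = 6 + u)
1/(15567 + h(-22, 6)) = 1/(15567 + (6 + 6)) = 1/(15567 + 12) = 1/15579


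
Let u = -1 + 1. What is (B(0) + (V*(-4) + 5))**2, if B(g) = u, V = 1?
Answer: 1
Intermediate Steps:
u = 0
B(g) = 0
(B(0) + (V*(-4) + 5))**2 = (0 + (1*(-4) + 5))**2 = (0 + (-4 + 5))**2 = (0 + 1)**2 = 1**2 = 1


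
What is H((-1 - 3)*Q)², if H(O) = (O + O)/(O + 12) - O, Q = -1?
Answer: 49/4 ≈ 12.250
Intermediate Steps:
H(O) = -O + 2*O/(12 + O) (H(O) = (2*O)/(12 + O) - O = 2*O/(12 + O) - O = -O + 2*O/(12 + O))
H((-1 - 3)*Q)² = (-(-1 - 3)*(-1)*(10 + (-1 - 3)*(-1))/(12 + (-1 - 3)*(-1)))² = (-(-4*(-1))*(10 - 4*(-1))/(12 - 4*(-1)))² = (-1*4*(10 + 4)/(12 + 4))² = (-1*4*14/16)² = (-1*4*1/16*14)² = (-7/2)² = 49/4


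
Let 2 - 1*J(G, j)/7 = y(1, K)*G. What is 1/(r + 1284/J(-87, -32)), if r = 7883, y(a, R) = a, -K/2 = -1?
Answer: 623/4912393 ≈ 0.00012682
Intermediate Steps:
K = 2 (K = -2*(-1) = 2)
J(G, j) = 14 - 7*G
1/(r + 1284/J(-87, -32)) = 1/(7883 + 1284/(14 - 7*(-87))) = 1/(7883 + 1284/(14 + 609)) = 1/(7883 + 1284/623) = 1/(4912393/623) = 623/4912393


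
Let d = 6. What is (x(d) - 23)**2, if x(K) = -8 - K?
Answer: 1369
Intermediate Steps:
(x(d) - 23)**2 = ((-8 - 1*6) - 23)**2 = ((-8 - 6) - 23)**2 = (-14 - 23)**2 = (-37)**2 = 1369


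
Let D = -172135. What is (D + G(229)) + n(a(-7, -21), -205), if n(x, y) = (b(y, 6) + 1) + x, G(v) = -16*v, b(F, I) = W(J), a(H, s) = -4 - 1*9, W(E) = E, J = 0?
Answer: -175811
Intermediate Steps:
a(H, s) = -13 (a(H, s) = -4 - 9 = -13)
b(F, I) = 0
n(x, y) = 1 + x (n(x, y) = (0 + 1) + x = 1 + x)
(D + G(229)) + n(a(-7, -21), -205) = (-172135 - 16*229) + (1 - 13) = (-172135 - 3664) - 12 = -175799 - 12 = -175811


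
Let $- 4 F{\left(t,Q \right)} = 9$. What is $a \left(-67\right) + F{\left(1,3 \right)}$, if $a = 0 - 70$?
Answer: $\frac{18751}{4} \approx 4687.8$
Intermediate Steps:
$a = -70$
$F{\left(t,Q \right)} = - \frac{9}{4}$ ($F{\left(t,Q \right)} = \left(- \frac{1}{4}\right) 9 = - \frac{9}{4}$)
$a \left(-67\right) + F{\left(1,3 \right)} = \left(-70\right) \left(-67\right) - \frac{9}{4} = 4690 - \frac{9}{4} = \frac{18751}{4}$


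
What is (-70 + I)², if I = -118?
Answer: 35344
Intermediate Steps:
(-70 + I)² = (-70 - 118)² = (-188)² = 35344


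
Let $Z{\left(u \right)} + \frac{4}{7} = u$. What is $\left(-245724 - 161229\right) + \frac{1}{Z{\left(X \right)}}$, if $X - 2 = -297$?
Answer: $- \frac{841985764}{2069} \approx -4.0695 \cdot 10^{5}$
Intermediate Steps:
$X = -295$ ($X = 2 - 297 = -295$)
$Z{\left(u \right)} = - \frac{4}{7} + u$
$\left(-245724 - 161229\right) + \frac{1}{Z{\left(X \right)}} = \left(-245724 - 161229\right) + \frac{1}{- \frac{4}{7} - 295} = -406953 + \frac{1}{- \frac{2069}{7}} = -406953 - \frac{7}{2069} = - \frac{841985764}{2069}$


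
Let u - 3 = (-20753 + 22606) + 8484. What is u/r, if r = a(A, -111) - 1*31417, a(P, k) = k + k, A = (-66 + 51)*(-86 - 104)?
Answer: -10340/31639 ≈ -0.32681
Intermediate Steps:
A = 2850 (A = -15*(-190) = 2850)
a(P, k) = 2*k
u = 10340 (u = 3 + ((-20753 + 22606) + 8484) = 3 + (1853 + 8484) = 3 + 10337 = 10340)
r = -31639 (r = 2*(-111) - 1*31417 = -222 - 31417 = -31639)
u/r = 10340/(-31639) = 10340*(-1/31639) = -10340/31639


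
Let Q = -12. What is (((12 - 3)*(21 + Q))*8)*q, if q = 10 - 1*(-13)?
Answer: 14904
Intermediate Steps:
q = 23 (q = 10 + 13 = 23)
(((12 - 3)*(21 + Q))*8)*q = (((12 - 3)*(21 - 12))*8)*23 = ((9*9)*8)*23 = (81*8)*23 = 648*23 = 14904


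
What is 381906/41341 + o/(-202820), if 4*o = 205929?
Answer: 301319388891/33539126480 ≈ 8.9841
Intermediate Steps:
o = 205929/4 (o = (1/4)*205929 = 205929/4 ≈ 51482.)
381906/41341 + o/(-202820) = 381906/41341 + (205929/4)/(-202820) = 381906*(1/41341) + (205929/4)*(-1/202820) = 381906/41341 - 205929/811280 = 301319388891/33539126480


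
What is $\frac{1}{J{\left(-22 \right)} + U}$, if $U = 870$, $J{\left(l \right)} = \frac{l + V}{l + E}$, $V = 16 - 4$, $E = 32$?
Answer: $\frac{1}{869} \approx 0.0011507$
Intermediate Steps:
$V = 12$ ($V = 16 - 4 = 12$)
$J{\left(l \right)} = \frac{12 + l}{32 + l}$ ($J{\left(l \right)} = \frac{l + 12}{l + 32} = \frac{12 + l}{32 + l}$)
$\frac{1}{J{\left(-22 \right)} + U} = \frac{1}{\frac{12 - 22}{32 - 22} + 870} = \frac{1}{\frac{1}{10} \left(-10\right) + 870} = \frac{1}{-1 + 870} = \frac{1}{869}$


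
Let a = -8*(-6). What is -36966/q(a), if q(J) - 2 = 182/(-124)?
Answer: -763964/11 ≈ -69451.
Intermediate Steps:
a = 48
q(J) = 33/62 (q(J) = 2 + 182/(-124) = 2 + 182*(-1/124) = 2 - 91/62 = 33/62)
-36966/q(a) = -36966/33/62 = -36966*62/33 = -763964/11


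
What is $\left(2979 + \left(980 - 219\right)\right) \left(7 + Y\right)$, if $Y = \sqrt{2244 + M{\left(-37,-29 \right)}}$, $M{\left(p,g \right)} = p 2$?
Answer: $26180 + 3740 \sqrt{2170} \approx 2.004 \cdot 10^{5}$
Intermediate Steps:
$M{\left(p,g \right)} = 2 p$
$Y = \sqrt{2170}$ ($Y = \sqrt{2244 + 2 \left(-37\right)} = \sqrt{2244 - 74} = \sqrt{2170} \approx 46.583$)
$\left(2979 + \left(980 - 219\right)\right) \left(7 + Y\right) = \left(2979 + \left(980 - 219\right)\right) \left(7 + \sqrt{2170}\right) = \left(2979 + 761\right) \left(7 + \sqrt{2170}\right) = 3740 \left(7 + \sqrt{2170}\right) = 26180 + 3740 \sqrt{2170}$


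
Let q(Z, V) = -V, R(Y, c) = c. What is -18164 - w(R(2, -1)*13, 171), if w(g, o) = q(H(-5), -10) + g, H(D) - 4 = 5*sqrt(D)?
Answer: -18161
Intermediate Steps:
H(D) = 4 + 5*sqrt(D)
w(g, o) = 10 + g (w(g, o) = -1*(-10) + g = 10 + g)
-18164 - w(R(2, -1)*13, 171) = -18164 - (10 - 1*13) = -18164 - (10 - 13) = -18164 - 1*(-3) = -18164 + 3 = -18161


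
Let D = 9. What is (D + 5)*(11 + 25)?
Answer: 504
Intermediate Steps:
(D + 5)*(11 + 25) = (9 + 5)*(11 + 25) = 14*36 = 504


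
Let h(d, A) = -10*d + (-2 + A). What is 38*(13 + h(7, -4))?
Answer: -2394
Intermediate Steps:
h(d, A) = -2 + A - 10*d
38*(13 + h(7, -4)) = 38*(13 + (-2 - 4 - 10*7)) = 38*(13 + (-2 - 4 - 70)) = 38*(13 - 76) = 38*(-63) = -2394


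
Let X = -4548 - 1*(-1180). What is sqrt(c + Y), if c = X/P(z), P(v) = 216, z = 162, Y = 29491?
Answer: 2*sqrt(596877)/9 ≈ 171.68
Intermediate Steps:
X = -3368 (X = -4548 + 1180 = -3368)
c = -421/27 (c = -3368/216 = -3368*1/216 = -421/27 ≈ -15.593)
sqrt(c + Y) = sqrt(-421/27 + 29491) = sqrt(795836/27) = 2*sqrt(596877)/9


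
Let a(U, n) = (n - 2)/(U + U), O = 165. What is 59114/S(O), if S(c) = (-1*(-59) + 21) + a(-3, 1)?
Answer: 354684/481 ≈ 737.39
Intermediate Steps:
a(U, n) = (-2 + n)/(2*U) (a(U, n) = (-2 + n)/((2*U)) = (-2 + n)*(1/(2*U)) = (-2 + n)/(2*U))
S(c) = 481/6 (S(c) = (-1*(-59) + 21) + (1/2)*(-2 + 1)/(-3) = (59 + 21) + (1/2)*(-1/3)*(-1) = 80 + 1/6 = 481/6)
59114/S(O) = 59114/(481/6) = 59114*(6/481) = 354684/481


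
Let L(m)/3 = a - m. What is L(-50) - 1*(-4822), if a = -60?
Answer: 4792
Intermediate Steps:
L(m) = -180 - 3*m (L(m) = 3*(-60 - m) = -180 - 3*m)
L(-50) - 1*(-4822) = (-180 - 3*(-50)) - 1*(-4822) = (-180 + 150) + 4822 = -30 + 4822 = 4792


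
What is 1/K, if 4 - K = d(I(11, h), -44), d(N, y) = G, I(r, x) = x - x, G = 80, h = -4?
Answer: -1/76 ≈ -0.013158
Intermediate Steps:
I(r, x) = 0
d(N, y) = 80
K = -76 (K = 4 - 1*80 = 4 - 80 = -76)
1/K = 1/(-76) = -1/76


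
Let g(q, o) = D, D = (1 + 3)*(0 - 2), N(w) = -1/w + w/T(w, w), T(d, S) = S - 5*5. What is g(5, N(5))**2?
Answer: 64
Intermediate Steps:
T(d, S) = -25 + S (T(d, S) = S - 25 = -25 + S)
N(w) = -1/w + w/(-25 + w)
D = -8 (D = 4*(-2) = -8)
g(q, o) = -8
g(5, N(5))**2 = (-8)**2 = 64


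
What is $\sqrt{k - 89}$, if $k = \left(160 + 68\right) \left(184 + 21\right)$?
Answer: $\sqrt{46651} \approx 215.99$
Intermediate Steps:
$k = 46740$ ($k = 228 \cdot 205 = 46740$)
$\sqrt{k - 89} = \sqrt{46740 - 89} = \sqrt{46651}$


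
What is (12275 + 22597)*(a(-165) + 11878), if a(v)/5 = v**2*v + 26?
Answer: -782828172024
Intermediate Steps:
a(v) = 130 + 5*v**3 (a(v) = 5*(v**2*v + 26) = 5*(v**3 + 26) = 5*(26 + v**3) = 130 + 5*v**3)
(12275 + 22597)*(a(-165) + 11878) = (12275 + 22597)*((130 + 5*(-165)**3) + 11878) = 34872*((130 + 5*(-4492125)) + 11878) = 34872*((130 - 22460625) + 11878) = 34872*(-22460495 + 11878) = 34872*(-22448617) = -782828172024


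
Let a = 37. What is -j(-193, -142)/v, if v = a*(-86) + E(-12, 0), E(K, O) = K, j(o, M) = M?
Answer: -71/1597 ≈ -0.044458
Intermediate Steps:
v = -3194 (v = 37*(-86) - 12 = -3182 - 12 = -3194)
-j(-193, -142)/v = -(-142)/(-3194) = -(-142)*(-1)/3194 = -1*71/1597 = -71/1597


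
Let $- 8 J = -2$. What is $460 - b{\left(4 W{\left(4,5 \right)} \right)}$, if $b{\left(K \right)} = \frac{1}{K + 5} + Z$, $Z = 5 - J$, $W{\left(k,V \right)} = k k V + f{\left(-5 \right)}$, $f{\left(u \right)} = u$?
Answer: $\frac{555401}{1220} \approx 455.25$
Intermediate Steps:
$J = \frac{1}{4}$ ($J = \left(- \frac{1}{8}\right) \left(-2\right) = \frac{1}{4} \approx 0.25$)
$W{\left(k,V \right)} = -5 + V k^{2}$ ($W{\left(k,V \right)} = k k V - 5 = k^{2} V - 5 = V k^{2} - 5 = -5 + V k^{2}$)
$Z = \frac{19}{4}$ ($Z = 5 - \frac{1}{4} = \frac{19}{4} \approx 4.75$)
$b{\left(K \right)} = \frac{19}{4} + \frac{1}{5 + K}$ ($b{\left(K \right)} = \frac{1}{K + 5} + \frac{19}{4} = \frac{1}{5 + K} + \frac{19}{4} = \frac{19}{4} + \frac{1}{5 + K}$)
$460 - b{\left(4 W{\left(4,5 \right)} \right)} = 460 - \frac{99 + 19 \cdot 4 \left(-5 + 5 \cdot 4^{2}\right)}{4 \left(5 + 4 \left(-5 + 5 \cdot 4^{2}\right)\right)} = 460 - \frac{99 + 19 \cdot 4 \left(-5 + 5 \cdot 16\right)}{4 \left(5 + 4 \left(-5 + 5 \cdot 16\right)\right)} = 460 - \frac{99 + 19 \cdot 4 \left(-5 + 80\right)}{4 \left(5 + 4 \left(-5 + 80\right)\right)} = 460 - \frac{99 + 19 \cdot 4 \cdot 75}{4 \left(5 + 4 \cdot 75\right)} = 460 - \frac{99 + 19 \cdot 300}{4 \left(5 + 300\right)} = 460 - \frac{99 + 5700}{4 \cdot 305} = 460 - \frac{1}{4} \cdot \frac{1}{305} \cdot 5799 = 460 - \frac{5799}{1220} = \frac{555401}{1220}$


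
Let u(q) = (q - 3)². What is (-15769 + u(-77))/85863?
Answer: -3123/28621 ≈ -0.10912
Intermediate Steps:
u(q) = (-3 + q)²
(-15769 + u(-77))/85863 = (-15769 + (-3 - 77)²)/85863 = (-15769 + (-80)²)*(1/85863) = (-15769 + 6400)*(1/85863) = -9369*1/85863 = -3123/28621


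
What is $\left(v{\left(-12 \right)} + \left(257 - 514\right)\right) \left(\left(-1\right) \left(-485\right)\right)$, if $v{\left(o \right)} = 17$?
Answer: $-116400$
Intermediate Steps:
$\left(v{\left(-12 \right)} + \left(257 - 514\right)\right) \left(\left(-1\right) \left(-485\right)\right) = \left(17 + \left(257 - 514\right)\right) \left(\left(-1\right) \left(-485\right)\right) = \left(17 + \left(257 - 514\right)\right) 485 = \left(17 - 257\right) 485 = \left(-240\right) 485 = -116400$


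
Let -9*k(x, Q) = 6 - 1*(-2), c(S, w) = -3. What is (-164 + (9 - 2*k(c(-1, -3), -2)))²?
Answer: 1901641/81 ≈ 23477.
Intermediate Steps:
k(x, Q) = -8/9 (k(x, Q) = -(6 - 1*(-2))/9 = -(6 + 2)/9 = -⅑*8 = -8/9)
(-164 + (9 - 2*k(c(-1, -3), -2)))² = (-164 + (9 - 2*(-8/9)))² = (-164 + (9 + 16/9))² = (-164 + 97/9)² = (-1379/9)² = 1901641/81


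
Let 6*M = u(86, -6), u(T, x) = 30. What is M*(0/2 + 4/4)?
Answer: 5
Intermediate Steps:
M = 5 (M = (⅙)*30 = 5)
M*(0/2 + 4/4) = 5*(0/2 + 4/4) = 5*(0*(½) + 4*(¼)) = 5*(0 + 1) = 5*1 = 5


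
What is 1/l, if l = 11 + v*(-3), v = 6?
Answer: -⅐ ≈ -0.14286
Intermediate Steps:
l = -7 (l = 11 + 6*(-3) = 11 - 18 = -7)
1/l = 1/(-7) = -⅐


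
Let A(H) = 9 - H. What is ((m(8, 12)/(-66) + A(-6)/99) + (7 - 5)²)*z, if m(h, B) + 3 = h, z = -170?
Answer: -22865/33 ≈ -692.88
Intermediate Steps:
m(h, B) = -3 + h
((m(8, 12)/(-66) + A(-6)/99) + (7 - 5)²)*z = (((-3 + 8)/(-66) + (9 - 1*(-6))/99) + (7 - 5)²)*(-170) = ((5*(-1/66) + (9 + 6)*(1/99)) + 2²)*(-170) = ((-5/66 + 15*(1/99)) + 4)*(-170) = ((-5/66 + 5/33) + 4)*(-170) = (5/66 + 4)*(-170) = (269/66)*(-170) = -22865/33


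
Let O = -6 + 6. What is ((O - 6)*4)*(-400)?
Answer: 9600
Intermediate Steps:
O = 0
((O - 6)*4)*(-400) = ((0 - 6)*4)*(-400) = -6*4*(-400) = -24*(-400) = 9600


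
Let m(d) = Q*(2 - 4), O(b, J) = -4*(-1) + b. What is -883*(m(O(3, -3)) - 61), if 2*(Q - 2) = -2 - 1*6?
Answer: 50331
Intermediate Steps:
O(b, J) = 4 + b
Q = -2 (Q = 2 + (-2 - 1*6)/2 = 2 + (-2 - 6)/2 = 2 + (1/2)*(-8) = 2 - 4 = -2)
m(d) = 4 (m(d) = -2*(2 - 4) = -2*(-2) = 4)
-883*(m(O(3, -3)) - 61) = -883*(4 - 61) = -883*(-57) = 50331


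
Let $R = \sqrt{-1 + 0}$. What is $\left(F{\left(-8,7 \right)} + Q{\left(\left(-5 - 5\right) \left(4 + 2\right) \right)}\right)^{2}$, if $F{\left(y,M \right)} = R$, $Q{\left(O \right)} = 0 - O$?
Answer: $3599 + 120 i \approx 3599.0 + 120.0 i$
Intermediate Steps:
$R = i$ ($R = \sqrt{-1} = i \approx 1.0 i$)
$Q{\left(O \right)} = - O$
$F{\left(y,M \right)} = i$
$\left(F{\left(-8,7 \right)} + Q{\left(\left(-5 - 5\right) \left(4 + 2\right) \right)}\right)^{2} = \left(i - \left(-5 - 5\right) \left(4 + 2\right)\right)^{2} = \left(i - \left(-10\right) 6\right)^{2} = \left(i - -60\right)^{2} = \left(i + 60\right)^{2} = \left(60 + i\right)^{2}$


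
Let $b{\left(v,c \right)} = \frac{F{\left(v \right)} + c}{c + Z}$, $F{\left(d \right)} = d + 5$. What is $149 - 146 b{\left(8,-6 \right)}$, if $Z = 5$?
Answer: $1171$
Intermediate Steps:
$F{\left(d \right)} = 5 + d$
$b{\left(v,c \right)} = \frac{5 + c + v}{5 + c}$ ($b{\left(v,c \right)} = \frac{\left(5 + v\right) + c}{c + 5} = \frac{5 + c + v}{5 + c}$)
$149 - 146 b{\left(8,-6 \right)} = 149 - 146 \frac{5 - 6 + 8}{5 - 6} = 149 - 146 \frac{1}{-1} \cdot 7 = 149 - 146 \left(\left(-1\right) 7\right) = 149 - -1022 = 149 + 1022 = 1171$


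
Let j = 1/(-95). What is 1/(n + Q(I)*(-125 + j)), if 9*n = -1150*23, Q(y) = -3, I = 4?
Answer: -855/2192098 ≈ -0.00039004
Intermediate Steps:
n = -26450/9 (n = (-1150*23)/9 = (1/9)*(-26450) = -26450/9 ≈ -2938.9)
j = -1/95 ≈ -0.010526
1/(n + Q(I)*(-125 + j)) = 1/(-26450/9 - 3*(-125 - 1/95)) = 1/(-26450/9 - 3*(-11876/95)) = 1/(-26450/9 + 35628/95) = 1/(-2192098/855) = -855/2192098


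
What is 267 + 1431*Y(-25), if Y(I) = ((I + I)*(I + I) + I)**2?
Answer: 8765769642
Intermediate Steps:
Y(I) = (I + 4*I**2)**2 (Y(I) = ((2*I)*(2*I) + I)**2 = (4*I**2 + I)**2 = (I + 4*I**2)**2)
267 + 1431*Y(-25) = 267 + 1431*((-25)**2*(1 + 4*(-25))**2) = 267 + 1431*(625*(1 - 100)**2) = 267 + 1431*(625*(-99)**2) = 267 + 1431*(625*9801) = 267 + 1431*6125625 = 267 + 8765769375 = 8765769642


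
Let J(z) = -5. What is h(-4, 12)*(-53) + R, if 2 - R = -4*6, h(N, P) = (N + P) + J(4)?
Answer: -133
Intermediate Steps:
h(N, P) = -5 + N + P (h(N, P) = (N + P) - 5 = -5 + N + P)
R = 26 (R = 2 - (-4)*6 = 2 - 1*(-24) = 2 + 24 = 26)
h(-4, 12)*(-53) + R = (-5 - 4 + 12)*(-53) + 26 = 3*(-53) + 26 = -159 + 26 = -133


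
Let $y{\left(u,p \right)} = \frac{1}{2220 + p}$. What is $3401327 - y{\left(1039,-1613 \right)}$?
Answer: $\frac{2064605488}{607} \approx 3.4013 \cdot 10^{6}$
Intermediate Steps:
$3401327 - y{\left(1039,-1613 \right)} = 3401327 - \frac{1}{2220 - 1613} = 3401327 - \frac{1}{607} = \frac{2064605488}{607}$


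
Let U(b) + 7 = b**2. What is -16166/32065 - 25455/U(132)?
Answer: -1097777797/558476105 ≈ -1.9657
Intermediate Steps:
U(b) = -7 + b**2
-16166/32065 - 25455/U(132) = -16166/32065 - 25455/(-7 + 132**2) = -16166*1/32065 - 25455/(-7 + 17424) = -16166/32065 - 25455/17417 = -1097777797/558476105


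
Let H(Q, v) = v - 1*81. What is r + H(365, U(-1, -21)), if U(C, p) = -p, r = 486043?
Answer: 485983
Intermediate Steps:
H(Q, v) = -81 + v (H(Q, v) = v - 81 = -81 + v)
r + H(365, U(-1, -21)) = 486043 + (-81 - 1*(-21)) = 486043 + (-81 + 21) = 486043 - 60 = 485983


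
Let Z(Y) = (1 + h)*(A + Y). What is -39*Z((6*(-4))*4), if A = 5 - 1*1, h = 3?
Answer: 14352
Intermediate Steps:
A = 4 (A = 5 - 1 = 4)
Z(Y) = 16 + 4*Y (Z(Y) = (1 + 3)*(4 + Y) = 4*(4 + Y) = 16 + 4*Y)
-39*Z((6*(-4))*4) = -39*(16 + 4*((6*(-4))*4)) = -39*(16 + 4*(-24*4)) = -39*(16 + 4*(-96)) = -39*(16 - 384) = -39*(-368) = 14352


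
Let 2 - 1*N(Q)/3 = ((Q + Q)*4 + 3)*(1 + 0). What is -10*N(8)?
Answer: 1950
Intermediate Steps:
N(Q) = -3 - 24*Q (N(Q) = 6 - 3*((Q + Q)*4 + 3)*(1 + 0) = 6 - 3*((2*Q)*4 + 3) = 6 - 3*(8*Q + 3) = 6 - 3*(3 + 8*Q) = 6 + (-9 - 24*Q) = -3 - 24*Q)
-10*N(8) = -10*(-3 - 24*8) = -10*(-3 - 192) = -10*(-195) = 1950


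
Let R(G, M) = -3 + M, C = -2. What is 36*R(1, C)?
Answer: -180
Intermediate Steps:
36*R(1, C) = 36*(-3 - 2) = 36*(-5) = -180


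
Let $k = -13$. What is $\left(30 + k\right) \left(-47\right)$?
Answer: $-799$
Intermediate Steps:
$\left(30 + k\right) \left(-47\right) = \left(30 - 13\right) \left(-47\right) = 17 \left(-47\right) = -799$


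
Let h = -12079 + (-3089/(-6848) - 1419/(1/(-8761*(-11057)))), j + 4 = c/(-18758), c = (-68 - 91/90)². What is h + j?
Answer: -17877992001392432911501/130060468800 ≈ -1.3746e+11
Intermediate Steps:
c = 38576521/8100 (c = (-68 - 91*1/90)² = (-68 - 91/90)² = (-6211/90)² = 38576521/8100 ≈ 4762.5)
j = -646335721/151939800 (j = -4 + (38576521/8100)/(-18758) = -4 + (38576521/8100)*(-1/18758) = -4 - 38576521/151939800 = -646335721/151939800 ≈ -4.2539)
h = -941319759580527/6848 (h = -12079 + (-3089*(-1/6848) - 1419/((-1/8761*(-1/11057)))) = -12079 + (3089/6848 - 1419/1/96870377) = -12079 + (3089/6848 - 1419*96870377) = -12079 + (3089/6848 - 137459064963) = -12079 - 941319676863535/6848 = -941319759580527/6848 ≈ -1.3746e+11)
h + j = -941319759580527/6848 - 646335721/151939800 = -17877992001392432911501/130060468800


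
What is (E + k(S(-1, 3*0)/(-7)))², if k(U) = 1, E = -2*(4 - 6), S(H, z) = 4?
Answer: 25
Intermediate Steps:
E = 4 (E = -2*(-2) = 4)
(E + k(S(-1, 3*0)/(-7)))² = (4 + 1)² = 5² = 25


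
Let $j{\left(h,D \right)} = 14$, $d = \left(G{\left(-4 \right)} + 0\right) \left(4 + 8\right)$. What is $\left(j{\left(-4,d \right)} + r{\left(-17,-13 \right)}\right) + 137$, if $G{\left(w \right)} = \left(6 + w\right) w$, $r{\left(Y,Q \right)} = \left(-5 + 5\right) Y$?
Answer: $151$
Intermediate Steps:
$r{\left(Y,Q \right)} = 0$ ($r{\left(Y,Q \right)} = 0 Y = 0$)
$G{\left(w \right)} = w \left(6 + w\right)$
$d = -96$ ($d = \left(- 4 \left(6 - 4\right) + 0\right) \left(4 + 8\right) = \left(\left(-4\right) 2 + 0\right) 12 = \left(-8 + 0\right) 12 = \left(-8\right) 12 = -96$)
$\left(j{\left(-4,d \right)} + r{\left(-17,-13 \right)}\right) + 137 = \left(14 + 0\right) + 137 = 14 + 137 = 151$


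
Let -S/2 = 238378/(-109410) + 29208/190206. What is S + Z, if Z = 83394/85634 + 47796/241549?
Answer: 212387591257593599/40670814862430665 ≈ 5.2221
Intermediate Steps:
S = 111495446/27527035 (S = -2*(238378/(-109410) + 29208/190206) = -2*(238378*(-1/109410) + 29208*(1/190206)) = -2*(-17027/7815 + 4868/31701) = -2*(-55747723/27527035) = 111495446/27527035 ≈ 4.0504)
Z = 1731192855/1477486219 (Z = 83394*(1/85634) + 47796*(1/241549) = 41697/42817 + 6828/34507 = 1731192855/1477486219 ≈ 1.1717)
S + Z = 111495446/27527035 + 1731192855/1477486219 = 212387591257593599/40670814862430665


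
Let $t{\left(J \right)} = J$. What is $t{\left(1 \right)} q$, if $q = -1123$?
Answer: $-1123$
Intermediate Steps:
$t{\left(1 \right)} q = 1 \left(-1123\right) = -1123$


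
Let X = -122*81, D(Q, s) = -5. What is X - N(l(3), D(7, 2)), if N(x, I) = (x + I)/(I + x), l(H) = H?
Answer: -9883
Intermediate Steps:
N(x, I) = 1 (N(x, I) = (I + x)/(I + x) = 1)
X = -9882
X - N(l(3), D(7, 2)) = -9882 - 1*1 = -9882 - 1 = -9883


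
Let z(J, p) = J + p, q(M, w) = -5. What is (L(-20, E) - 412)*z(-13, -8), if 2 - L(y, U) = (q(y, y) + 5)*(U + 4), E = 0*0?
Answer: 8610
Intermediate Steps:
E = 0
L(y, U) = 2 (L(y, U) = 2 - (-5 + 5)*(U + 4) = 2 - 0*(4 + U) = 2 - 1*0 = 2 + 0 = 2)
(L(-20, E) - 412)*z(-13, -8) = (2 - 412)*(-13 - 8) = -410*(-21) = 8610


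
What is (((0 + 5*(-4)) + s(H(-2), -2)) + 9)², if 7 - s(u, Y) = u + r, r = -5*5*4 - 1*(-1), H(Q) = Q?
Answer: 9409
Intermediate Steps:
r = -99 (r = -25*4 + 1 = -100 + 1 = -99)
s(u, Y) = 106 - u (s(u, Y) = 7 - (u - 99) = 7 - (-99 + u) = 7 + (99 - u) = 106 - u)
(((0 + 5*(-4)) + s(H(-2), -2)) + 9)² = (((0 + 5*(-4)) + (106 - 1*(-2))) + 9)² = (((0 - 20) + (106 + 2)) + 9)² = ((-20 + 108) + 9)² = (88 + 9)² = 97² = 9409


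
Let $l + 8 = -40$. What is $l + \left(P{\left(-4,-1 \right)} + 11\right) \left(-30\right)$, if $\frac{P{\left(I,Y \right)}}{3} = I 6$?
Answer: $1782$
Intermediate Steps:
$l = -48$ ($l = -8 - 40 = -48$)
$P{\left(I,Y \right)} = 18 I$ ($P{\left(I,Y \right)} = 3 I 6 = 3 \cdot 6 I = 18 I$)
$l + \left(P{\left(-4,-1 \right)} + 11\right) \left(-30\right) = -48 + \left(18 \left(-4\right) + 11\right) \left(-30\right) = -48 + \left(-72 + 11\right) \left(-30\right) = -48 - -1830 = -48 + 1830 = 1782$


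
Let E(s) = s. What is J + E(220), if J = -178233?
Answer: -178013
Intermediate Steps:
J + E(220) = -178233 + 220 = -178013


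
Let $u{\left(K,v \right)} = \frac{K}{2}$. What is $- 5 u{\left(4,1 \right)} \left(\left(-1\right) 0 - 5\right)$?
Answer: $50$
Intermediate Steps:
$u{\left(K,v \right)} = \frac{K}{2}$ ($u{\left(K,v \right)} = K \frac{1}{2} = \frac{K}{2}$)
$- 5 u{\left(4,1 \right)} \left(\left(-1\right) 0 - 5\right) = - 5 \cdot \frac{1}{2} \cdot 4 \left(\left(-1\right) 0 - 5\right) = \left(-5\right) 2 \left(0 - 5\right) = \left(-10\right) \left(-5\right) = 50$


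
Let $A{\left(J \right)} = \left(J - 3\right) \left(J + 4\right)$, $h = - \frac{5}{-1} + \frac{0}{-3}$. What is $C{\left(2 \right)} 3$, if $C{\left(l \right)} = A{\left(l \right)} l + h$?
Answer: $-21$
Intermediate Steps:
$h = 5$ ($h = \left(-5\right) \left(-1\right) + 0 \left(- \frac{1}{3}\right) = 5 + 0 = 5$)
$A{\left(J \right)} = \left(-3 + J\right) \left(4 + J\right)$
$C{\left(l \right)} = 5 + l \left(-12 + l + l^{2}\right)$ ($C{\left(l \right)} = \left(-12 + l + l^{2}\right) l + 5 = l \left(-12 + l + l^{2}\right) + 5 = 5 + l \left(-12 + l + l^{2}\right)$)
$C{\left(2 \right)} 3 = \left(5 + 2 \left(-12 + 2 + 2^{2}\right)\right) 3 = \left(5 + 2 \left(-12 + 2 + 4\right)\right) 3 = \left(5 + 2 \left(-6\right)\right) 3 = \left(5 - 12\right) 3 = \left(-7\right) 3 = -21$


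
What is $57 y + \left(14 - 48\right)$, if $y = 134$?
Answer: $7604$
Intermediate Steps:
$57 y + \left(14 - 48\right) = 57 \cdot 134 + \left(14 - 48\right) = 7638 + \left(14 - 48\right) = 7638 - 34 = 7604$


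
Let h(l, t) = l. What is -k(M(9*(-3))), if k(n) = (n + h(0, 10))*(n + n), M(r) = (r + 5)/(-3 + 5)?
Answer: -242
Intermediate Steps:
M(r) = 5/2 + r/2 (M(r) = (5 + r)/2 = (5 + r)*(½) = 5/2 + r/2)
k(n) = 2*n² (k(n) = (n + 0)*(n + n) = n*(2*n) = 2*n²)
-k(M(9*(-3))) = -2*(5/2 + (9*(-3))/2)² = -2*(5/2 + (½)*(-27))² = -2*(5/2 - 27/2)² = -2*(-11)² = -2*121 = -1*242 = -242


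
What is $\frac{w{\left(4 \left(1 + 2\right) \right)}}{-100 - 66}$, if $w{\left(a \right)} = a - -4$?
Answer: $- \frac{8}{83} \approx -0.096385$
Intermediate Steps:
$w{\left(a \right)} = 4 + a$ ($w{\left(a \right)} = a + 4 = 4 + a$)
$\frac{w{\left(4 \left(1 + 2\right) \right)}}{-100 - 66} = \frac{4 + 4 \left(1 + 2\right)}{-100 - 66} = \frac{4 + 4 \cdot 3}{-166} = \left(4 + 12\right) \left(- \frac{1}{166}\right) = 16 \left(- \frac{1}{166}\right) = - \frac{8}{83}$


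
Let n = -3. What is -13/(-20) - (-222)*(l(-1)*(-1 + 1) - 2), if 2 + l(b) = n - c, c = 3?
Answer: -8867/20 ≈ -443.35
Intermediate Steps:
l(b) = -8 (l(b) = -2 + (-3 - 1*3) = -2 + (-3 - 3) = -2 - 6 = -8)
-13/(-20) - (-222)*(l(-1)*(-1 + 1) - 2) = -13/(-20) - (-222)*(-8*(-1 + 1) - 2) = -13*(-1/20) - (-222)*(-8*0 - 2) = 13/20 - (-222)*(0 - 2) = 13/20 - (-222)*(-2) = 13/20 - 74*6 = 13/20 - 444 = -8867/20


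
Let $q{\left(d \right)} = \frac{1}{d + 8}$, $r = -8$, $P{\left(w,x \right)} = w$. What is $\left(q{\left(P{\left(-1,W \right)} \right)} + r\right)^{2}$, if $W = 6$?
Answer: $\frac{3025}{49} \approx 61.735$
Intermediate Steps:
$q{\left(d \right)} = \frac{1}{8 + d}$
$\left(q{\left(P{\left(-1,W \right)} \right)} + r\right)^{2} = \left(\frac{1}{8 - 1} - 8\right)^{2} = \left(\frac{1}{7} - 8\right)^{2} = \left(- \frac{55}{7}\right)^{2} = \frac{3025}{49}$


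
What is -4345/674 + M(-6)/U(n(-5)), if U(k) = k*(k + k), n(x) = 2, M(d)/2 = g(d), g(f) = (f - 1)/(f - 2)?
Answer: -67161/10784 ≈ -6.2278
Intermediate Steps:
g(f) = (-1 + f)/(-2 + f)
M(d) = 2*(-1 + d)/(-2 + d) (M(d) = 2*((-1 + d)/(-2 + d)) = 2*(-1 + d)/(-2 + d))
U(k) = 2*k² (U(k) = k*(2*k) = 2*k²)
-4345/674 + M(-6)/U(n(-5)) = -4345/674 + (2*(-1 - 6)/(-2 - 6))/((2*2²)) = -4345*1/674 + (2*(-7)/(-8))/((2*4)) = -4345/674 + (2*(-⅛)*(-7))/8 = -4345/674 + (7/4)*(⅛) = -4345/674 + 7/32 = -67161/10784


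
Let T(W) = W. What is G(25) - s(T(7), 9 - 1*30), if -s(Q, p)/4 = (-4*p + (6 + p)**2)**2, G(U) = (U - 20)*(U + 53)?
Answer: 382314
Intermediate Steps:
G(U) = (-20 + U)*(53 + U)
s(Q, p) = -4*((6 + p)**2 - 4*p)**2 (s(Q, p) = -4*(-4*p + (6 + p)**2)**2 = -4*((6 + p)**2 - 4*p)**2)
G(25) - s(T(7), 9 - 1*30) = (-1060 + 25**2 + 33*25) - (-4)*(-(6 + (9 - 1*30))**2 + 4*(9 - 1*30))**2 = (-1060 + 625 + 825) - (-4)*(-(6 + (9 - 30))**2 + 4*(9 - 30))**2 = 390 - (-4)*(-(6 - 21)**2 + 4*(-21))**2 = 390 - (-4)*(-1*(-15)**2 - 84)**2 = 390 - (-4)*(-1*225 - 84)**2 = 390 - (-4)*(-225 - 84)**2 = 390 - (-4)*(-309)**2 = 390 - (-4)*95481 = 390 - 1*(-381924) = 390 + 381924 = 382314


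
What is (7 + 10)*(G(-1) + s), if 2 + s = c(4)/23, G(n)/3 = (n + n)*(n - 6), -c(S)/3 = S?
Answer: 15436/23 ≈ 671.13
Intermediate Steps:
c(S) = -3*S
G(n) = 6*n*(-6 + n) (G(n) = 3*((n + n)*(n - 6)) = 3*((2*n)*(-6 + n)) = 3*(2*n*(-6 + n)) = 6*n*(-6 + n))
s = -58/23 (s = -2 - 3*4/23 = -2 - 12*1/23 = -2 - 12/23 = -58/23 ≈ -2.5217)
(7 + 10)*(G(-1) + s) = (7 + 10)*(6*(-1)*(-6 - 1) - 58/23) = 17*(6*(-1)*(-7) - 58/23) = 17*(42 - 58/23) = 17*(908/23) = 15436/23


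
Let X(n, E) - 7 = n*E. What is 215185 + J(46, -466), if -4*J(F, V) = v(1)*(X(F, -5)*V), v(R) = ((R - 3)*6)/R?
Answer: 526939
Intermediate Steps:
X(n, E) = 7 + E*n (X(n, E) = 7 + n*E = 7 + E*n)
v(R) = (-18 + 6*R)/R (v(R) = ((-3 + R)*6)/R = (-18 + 6*R)/R)
J(F, V) = 3*V*(7 - 5*F) (J(F, V) = -(6 - 18/1)*(7 - 5*F)*V/4 = -(6 - 18*1)*V*(7 - 5*F)/4 = -(6 - 18)*V*(7 - 5*F)/4 = -(-3)*V*(7 - 5*F) = 3*V*(7 - 5*F))
215185 + J(46, -466) = 215185 + 3*(-466)*(7 - 5*46) = 215185 + 3*(-466)*(7 - 230) = 215185 + 3*(-466)*(-223) = 215185 + 311754 = 526939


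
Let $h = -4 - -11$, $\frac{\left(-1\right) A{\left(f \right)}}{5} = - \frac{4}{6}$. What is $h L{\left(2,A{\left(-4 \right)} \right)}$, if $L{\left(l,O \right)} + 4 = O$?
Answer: $- \frac{14}{3} \approx -4.6667$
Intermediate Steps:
$A{\left(f \right)} = \frac{10}{3}$ ($A{\left(f \right)} = - 5 \left(- \frac{4}{6}\right) = - 5 \left(\left(-4\right) \frac{1}{6}\right) = \left(-5\right) \left(- \frac{2}{3}\right) = \frac{10}{3}$)
$L{\left(l,O \right)} = -4 + O$
$h = 7$ ($h = -4 + 11 = 7$)
$h L{\left(2,A{\left(-4 \right)} \right)} = 7 \left(-4 + \frac{10}{3}\right) = 7 \left(- \frac{2}{3}\right) = - \frac{14}{3}$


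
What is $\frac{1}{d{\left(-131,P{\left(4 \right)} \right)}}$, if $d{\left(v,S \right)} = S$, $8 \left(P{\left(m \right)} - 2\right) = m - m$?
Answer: $\frac{1}{2} \approx 0.5$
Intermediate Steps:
$P{\left(m \right)} = 2$ ($P{\left(m \right)} = 2 + \frac{m - m}{8} = 2 + \frac{1}{8} \cdot 0 = 2 + 0 = 2$)
$\frac{1}{d{\left(-131,P{\left(4 \right)} \right)}} = \frac{1}{2}$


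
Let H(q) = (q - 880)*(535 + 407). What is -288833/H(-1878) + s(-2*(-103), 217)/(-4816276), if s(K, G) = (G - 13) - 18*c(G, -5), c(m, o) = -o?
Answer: 347700817451/3128214608484 ≈ 0.11115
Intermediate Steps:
H(q) = -828960 + 942*q (H(q) = (-880 + q)*942 = -828960 + 942*q)
s(K, G) = -103 + G (s(K, G) = (G - 13) - (-18)*(-5) = (-13 + G) - 18*5 = (-13 + G) - 90 = -103 + G)
-288833/H(-1878) + s(-2*(-103), 217)/(-4816276) = -288833/(-828960 + 942*(-1878)) + (-103 + 217)/(-4816276) = -288833/(-828960 - 1769076) + 114*(-1/4816276) = -288833/(-2598036) - 57/2408138 = -288833*(-1/2598036) - 57/2408138 = 288833/2598036 - 57/2408138 = 347700817451/3128214608484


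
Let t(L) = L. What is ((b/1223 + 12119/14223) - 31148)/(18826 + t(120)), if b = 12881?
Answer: -270806495446/164780267817 ≈ -1.6434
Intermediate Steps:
((b/1223 + 12119/14223) - 31148)/(18826 + t(120)) = ((12881/1223 + 12119/14223) - 31148)/(18826 + 120) = ((12881*(1/1223) + 12119*(1/14223)) - 31148)/18946 = ((12881/1223 + 12119/14223) - 31148)*(1/18946) = (198028000/17394729 - 31148)*(1/18946) = -541612990892/17394729*1/18946 = -270806495446/164780267817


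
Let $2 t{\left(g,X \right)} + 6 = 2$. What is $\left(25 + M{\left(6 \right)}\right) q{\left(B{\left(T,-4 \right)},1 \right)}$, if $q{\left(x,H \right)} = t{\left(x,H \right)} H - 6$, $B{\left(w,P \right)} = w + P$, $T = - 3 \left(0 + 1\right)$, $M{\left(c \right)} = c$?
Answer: $-248$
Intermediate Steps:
$t{\left(g,X \right)} = -2$ ($t{\left(g,X \right)} = -3 + \frac{1}{2} \cdot 2 = -3 + 1 = -2$)
$T = -3$ ($T = \left(-3\right) 1 = -3$)
$B{\left(w,P \right)} = P + w$
$q{\left(x,H \right)} = -6 - 2 H$ ($q{\left(x,H \right)} = - 2 H - 6 = -6 - 2 H$)
$\left(25 + M{\left(6 \right)}\right) q{\left(B{\left(T,-4 \right)},1 \right)} = \left(25 + 6\right) \left(-6 - 2\right) = 31 \left(-6 - 2\right) = 31 \left(-8\right) = -248$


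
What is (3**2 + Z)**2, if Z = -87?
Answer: 6084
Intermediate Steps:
(3**2 + Z)**2 = (3**2 - 87)**2 = (9 - 87)**2 = (-78)**2 = 6084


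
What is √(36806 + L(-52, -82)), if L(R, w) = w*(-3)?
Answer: 2*√9263 ≈ 192.49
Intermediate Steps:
L(R, w) = -3*w
√(36806 + L(-52, -82)) = √(36806 - 3*(-82)) = √(36806 + 246) = √37052 = 2*√9263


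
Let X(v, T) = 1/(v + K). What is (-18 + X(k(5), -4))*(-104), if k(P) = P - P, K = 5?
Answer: 9256/5 ≈ 1851.2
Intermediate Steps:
k(P) = 0
X(v, T) = 1/(5 + v) (X(v, T) = 1/(v + 5) = 1/(5 + v))
(-18 + X(k(5), -4))*(-104) = (-18 + 1/(5 + 0))*(-104) = (-18 + 1/5)*(-104) = (-18 + ⅕)*(-104) = -89/5*(-104) = 9256/5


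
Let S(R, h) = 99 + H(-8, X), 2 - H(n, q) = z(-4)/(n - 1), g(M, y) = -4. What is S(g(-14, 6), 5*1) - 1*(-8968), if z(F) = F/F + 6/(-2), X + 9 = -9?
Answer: 81619/9 ≈ 9068.8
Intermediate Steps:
X = -18 (X = -9 - 9 = -18)
z(F) = -2 (z(F) = 1 + 6*(-½) = 1 - 3 = -2)
H(n, q) = 2 + 2/(-1 + n) (H(n, q) = 2 - (-2)/(n - 1) = 2 - (-2)/(-1 + n) = 2 + 2/(-1 + n))
S(R, h) = 907/9 (S(R, h) = 99 + 2*(-8)/(-1 - 8) = 99 + 2*(-8)/(-9) = 99 + 2*(-8)*(-⅑) = 99 + 16/9 = 907/9)
S(g(-14, 6), 5*1) - 1*(-8968) = 907/9 - 1*(-8968) = 907/9 + 8968 = 81619/9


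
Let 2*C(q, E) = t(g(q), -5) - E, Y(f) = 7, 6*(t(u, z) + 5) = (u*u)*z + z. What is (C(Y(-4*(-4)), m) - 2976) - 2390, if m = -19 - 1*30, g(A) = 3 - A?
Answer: -64213/12 ≈ -5351.1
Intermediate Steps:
m = -49 (m = -19 - 30 = -49)
t(u, z) = -5 + z/6 + z*u**2/6 (t(u, z) = -5 + ((u*u)*z + z)/6 = -5 + (u**2*z + z)/6 = -5 + (z*u**2 + z)/6 = -5 + (z + z*u**2)/6 = -5 + (z/6 + z*u**2/6) = -5 + z/6 + z*u**2/6)
C(q, E) = -35/12 - 5*(3 - q)**2/12 - E/2 (C(q, E) = ((-5 + (1/6)*(-5) + (1/6)*(-5)*(3 - q)**2) - E)/2 = ((-5 - 5/6 - 5*(3 - q)**2/6) - E)/2 = ((-35/6 - 5*(3 - q)**2/6) - E)/2 = (-35/6 - E - 5*(3 - q)**2/6)/2 = -35/12 - 5*(3 - q)**2/12 - E/2)
(C(Y(-4*(-4)), m) - 2976) - 2390 = ((-35/12 - 5*(-3 + 7)**2/12 - 1/2*(-49)) - 2976) - 2390 = ((-35/12 - 5/12*4**2 + 49/2) - 2976) - 2390 = ((-35/12 - 5/12*16 + 49/2) - 2976) - 2390 = ((-35/12 - 20/3 + 49/2) - 2976) - 2390 = (179/12 - 2976) - 2390 = -35533/12 - 2390 = -64213/12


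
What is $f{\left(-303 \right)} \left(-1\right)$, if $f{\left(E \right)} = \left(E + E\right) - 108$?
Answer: $714$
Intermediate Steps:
$f{\left(E \right)} = -108 + 2 E$ ($f{\left(E \right)} = 2 E - 108 = -108 + 2 E$)
$f{\left(-303 \right)} \left(-1\right) = \left(-108 + 2 \left(-303\right)\right) \left(-1\right) = \left(-108 - 606\right) \left(-1\right) = \left(-714\right) \left(-1\right) = 714$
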